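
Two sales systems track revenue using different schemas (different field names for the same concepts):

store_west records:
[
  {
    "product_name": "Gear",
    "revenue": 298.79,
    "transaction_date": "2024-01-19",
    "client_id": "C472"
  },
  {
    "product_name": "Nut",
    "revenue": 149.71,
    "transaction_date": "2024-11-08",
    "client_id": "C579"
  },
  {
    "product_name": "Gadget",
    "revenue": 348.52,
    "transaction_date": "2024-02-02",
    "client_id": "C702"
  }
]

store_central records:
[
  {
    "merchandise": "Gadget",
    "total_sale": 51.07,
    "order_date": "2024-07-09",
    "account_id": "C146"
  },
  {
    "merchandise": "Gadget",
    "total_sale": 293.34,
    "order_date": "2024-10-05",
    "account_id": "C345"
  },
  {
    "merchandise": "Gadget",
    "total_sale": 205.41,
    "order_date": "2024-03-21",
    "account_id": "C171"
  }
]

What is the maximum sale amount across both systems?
348.52

Reconcile: "revenue" (store_west) = "total_sale" (store_central) = sale amount

Maximum in store_west: 348.52
Maximum in store_central: 293.34

Overall maximum: max(348.52, 293.34) = 348.52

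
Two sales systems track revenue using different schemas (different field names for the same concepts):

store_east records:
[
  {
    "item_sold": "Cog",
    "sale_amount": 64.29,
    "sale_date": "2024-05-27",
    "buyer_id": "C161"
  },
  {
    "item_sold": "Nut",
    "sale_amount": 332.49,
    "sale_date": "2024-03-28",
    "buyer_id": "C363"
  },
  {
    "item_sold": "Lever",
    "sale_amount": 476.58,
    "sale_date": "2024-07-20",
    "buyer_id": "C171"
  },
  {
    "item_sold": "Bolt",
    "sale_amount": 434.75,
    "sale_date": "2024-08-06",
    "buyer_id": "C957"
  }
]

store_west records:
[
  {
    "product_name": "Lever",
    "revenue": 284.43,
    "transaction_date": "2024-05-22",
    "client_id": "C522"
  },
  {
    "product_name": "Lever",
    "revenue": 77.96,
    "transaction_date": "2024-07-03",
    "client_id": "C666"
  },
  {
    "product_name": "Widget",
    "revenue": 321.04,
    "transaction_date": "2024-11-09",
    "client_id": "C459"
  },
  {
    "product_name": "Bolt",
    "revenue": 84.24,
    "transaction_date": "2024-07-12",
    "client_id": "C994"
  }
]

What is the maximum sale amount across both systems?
476.58

Reconcile: "sale_amount" (store_east) = "revenue" (store_west) = sale amount

Maximum in store_east: 476.58
Maximum in store_west: 321.04

Overall maximum: max(476.58, 321.04) = 476.58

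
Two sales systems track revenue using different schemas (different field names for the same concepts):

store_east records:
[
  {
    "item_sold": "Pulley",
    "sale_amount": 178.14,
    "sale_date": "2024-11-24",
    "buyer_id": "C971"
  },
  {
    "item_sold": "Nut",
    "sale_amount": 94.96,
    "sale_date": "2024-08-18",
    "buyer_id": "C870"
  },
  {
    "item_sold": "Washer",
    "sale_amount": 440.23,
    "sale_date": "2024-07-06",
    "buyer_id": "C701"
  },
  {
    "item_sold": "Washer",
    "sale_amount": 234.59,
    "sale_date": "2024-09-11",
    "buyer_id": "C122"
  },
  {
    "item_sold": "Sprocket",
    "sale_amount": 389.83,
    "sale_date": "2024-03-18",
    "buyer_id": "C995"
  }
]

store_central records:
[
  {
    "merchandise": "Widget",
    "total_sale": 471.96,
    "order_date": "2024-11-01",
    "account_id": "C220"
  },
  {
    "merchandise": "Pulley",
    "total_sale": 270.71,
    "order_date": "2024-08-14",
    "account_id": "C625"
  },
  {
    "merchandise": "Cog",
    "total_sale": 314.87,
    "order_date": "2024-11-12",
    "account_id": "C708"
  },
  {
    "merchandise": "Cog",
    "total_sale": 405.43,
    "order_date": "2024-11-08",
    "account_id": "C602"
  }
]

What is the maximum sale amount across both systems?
471.96

Reconcile: "sale_amount" (store_east) = "total_sale" (store_central) = sale amount

Maximum in store_east: 440.23
Maximum in store_central: 471.96

Overall maximum: max(440.23, 471.96) = 471.96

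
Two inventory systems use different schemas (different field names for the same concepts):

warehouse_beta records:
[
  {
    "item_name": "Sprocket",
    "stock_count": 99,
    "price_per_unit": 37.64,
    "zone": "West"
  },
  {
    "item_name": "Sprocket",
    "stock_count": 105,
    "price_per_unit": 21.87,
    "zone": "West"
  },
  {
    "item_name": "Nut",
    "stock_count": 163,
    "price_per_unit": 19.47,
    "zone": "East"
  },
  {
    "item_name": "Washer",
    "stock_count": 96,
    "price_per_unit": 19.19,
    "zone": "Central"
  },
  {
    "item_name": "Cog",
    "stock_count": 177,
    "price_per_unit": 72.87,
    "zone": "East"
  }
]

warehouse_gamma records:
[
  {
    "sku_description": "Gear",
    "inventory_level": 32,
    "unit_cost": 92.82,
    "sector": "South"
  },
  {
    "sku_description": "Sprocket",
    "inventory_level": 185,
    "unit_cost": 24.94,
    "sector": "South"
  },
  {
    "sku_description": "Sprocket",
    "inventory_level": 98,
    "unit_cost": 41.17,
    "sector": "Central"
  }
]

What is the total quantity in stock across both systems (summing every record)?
955

To reconcile these schemas, identify the field holding the quantity in stock in each system:
1. In warehouse_beta it is "stock_count"
2. In warehouse_gamma it is "inventory_level"

From warehouse_beta: 99 + 105 + 163 + 96 + 177 = 640
From warehouse_gamma: 32 + 185 + 98 = 315

Total: 640 + 315 = 955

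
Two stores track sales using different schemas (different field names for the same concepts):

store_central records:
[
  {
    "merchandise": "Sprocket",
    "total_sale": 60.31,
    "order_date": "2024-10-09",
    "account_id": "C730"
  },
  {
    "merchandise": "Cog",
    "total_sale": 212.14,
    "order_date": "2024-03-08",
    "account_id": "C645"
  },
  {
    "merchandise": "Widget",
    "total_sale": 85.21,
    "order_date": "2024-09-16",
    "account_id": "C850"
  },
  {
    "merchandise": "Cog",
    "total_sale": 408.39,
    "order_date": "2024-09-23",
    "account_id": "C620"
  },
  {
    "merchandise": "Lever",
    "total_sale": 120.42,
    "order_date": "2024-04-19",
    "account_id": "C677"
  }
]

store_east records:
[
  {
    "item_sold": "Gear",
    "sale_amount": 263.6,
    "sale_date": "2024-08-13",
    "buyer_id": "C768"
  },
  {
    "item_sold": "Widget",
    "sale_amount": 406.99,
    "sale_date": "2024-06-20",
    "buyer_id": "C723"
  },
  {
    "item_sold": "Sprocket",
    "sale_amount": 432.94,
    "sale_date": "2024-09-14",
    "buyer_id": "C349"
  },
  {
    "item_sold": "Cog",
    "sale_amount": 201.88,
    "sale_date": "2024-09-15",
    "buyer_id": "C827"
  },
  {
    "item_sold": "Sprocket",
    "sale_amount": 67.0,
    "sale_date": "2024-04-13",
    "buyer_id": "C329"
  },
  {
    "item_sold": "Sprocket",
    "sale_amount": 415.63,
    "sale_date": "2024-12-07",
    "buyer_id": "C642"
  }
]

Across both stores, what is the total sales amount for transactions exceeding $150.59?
2341.57

Schema mapping: "total_sale" (store_central) = "sale_amount" (store_east) = sale amount

Sum of sales > $150.59 in store_central: 620.53
Sum of sales > $150.59 in store_east: 1721.04

Total: 620.53 + 1721.04 = 2341.57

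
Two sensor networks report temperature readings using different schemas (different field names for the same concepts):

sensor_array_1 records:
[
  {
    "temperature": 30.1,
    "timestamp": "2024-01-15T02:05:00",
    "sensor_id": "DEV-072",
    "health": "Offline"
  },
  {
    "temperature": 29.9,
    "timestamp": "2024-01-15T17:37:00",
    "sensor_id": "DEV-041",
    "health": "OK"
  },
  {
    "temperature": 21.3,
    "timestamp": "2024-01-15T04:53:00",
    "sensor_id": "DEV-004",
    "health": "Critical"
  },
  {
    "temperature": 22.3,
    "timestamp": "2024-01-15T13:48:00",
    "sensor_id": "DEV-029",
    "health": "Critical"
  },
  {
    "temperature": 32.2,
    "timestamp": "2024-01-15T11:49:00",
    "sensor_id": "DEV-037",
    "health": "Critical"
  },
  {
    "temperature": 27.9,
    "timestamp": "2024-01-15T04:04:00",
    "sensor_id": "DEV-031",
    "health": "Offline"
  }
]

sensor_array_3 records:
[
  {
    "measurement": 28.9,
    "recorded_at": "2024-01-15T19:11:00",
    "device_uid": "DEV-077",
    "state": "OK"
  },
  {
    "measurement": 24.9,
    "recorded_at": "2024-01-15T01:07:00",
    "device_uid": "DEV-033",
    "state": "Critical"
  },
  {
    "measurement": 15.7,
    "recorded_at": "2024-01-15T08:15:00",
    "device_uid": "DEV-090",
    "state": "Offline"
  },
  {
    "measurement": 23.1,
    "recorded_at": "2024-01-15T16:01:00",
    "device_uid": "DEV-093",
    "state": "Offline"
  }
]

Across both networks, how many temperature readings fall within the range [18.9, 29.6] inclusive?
6

Schema mapping: "temperature" (sensor_array_1) = "measurement" (sensor_array_3) = temperature

Readings in [18.9, 29.6] from sensor_array_1: 3
Readings in [18.9, 29.6] from sensor_array_3: 3

Total count: 3 + 3 = 6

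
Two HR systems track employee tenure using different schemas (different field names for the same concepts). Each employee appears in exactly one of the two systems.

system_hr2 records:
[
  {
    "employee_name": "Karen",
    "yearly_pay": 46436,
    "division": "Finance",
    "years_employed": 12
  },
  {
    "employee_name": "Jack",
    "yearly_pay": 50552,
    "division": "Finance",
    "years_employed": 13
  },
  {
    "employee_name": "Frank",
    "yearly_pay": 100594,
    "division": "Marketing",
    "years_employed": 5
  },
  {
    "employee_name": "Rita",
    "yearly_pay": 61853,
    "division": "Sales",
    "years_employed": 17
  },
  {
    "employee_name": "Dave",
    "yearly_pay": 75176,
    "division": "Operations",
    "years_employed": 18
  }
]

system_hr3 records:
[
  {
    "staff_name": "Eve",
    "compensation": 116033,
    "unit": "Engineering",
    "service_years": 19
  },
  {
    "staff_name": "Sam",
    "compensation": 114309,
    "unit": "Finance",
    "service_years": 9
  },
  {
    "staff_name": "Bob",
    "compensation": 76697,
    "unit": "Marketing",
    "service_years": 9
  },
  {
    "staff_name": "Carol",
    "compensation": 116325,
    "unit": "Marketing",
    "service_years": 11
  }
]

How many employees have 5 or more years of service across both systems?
9

Reconcile schemas: "years_employed" (system_hr2) = "service_years" (system_hr3) = years of service

From system_hr2: 5 employees with >= 5 years
From system_hr3: 4 employees with >= 5 years

Total: 5 + 4 = 9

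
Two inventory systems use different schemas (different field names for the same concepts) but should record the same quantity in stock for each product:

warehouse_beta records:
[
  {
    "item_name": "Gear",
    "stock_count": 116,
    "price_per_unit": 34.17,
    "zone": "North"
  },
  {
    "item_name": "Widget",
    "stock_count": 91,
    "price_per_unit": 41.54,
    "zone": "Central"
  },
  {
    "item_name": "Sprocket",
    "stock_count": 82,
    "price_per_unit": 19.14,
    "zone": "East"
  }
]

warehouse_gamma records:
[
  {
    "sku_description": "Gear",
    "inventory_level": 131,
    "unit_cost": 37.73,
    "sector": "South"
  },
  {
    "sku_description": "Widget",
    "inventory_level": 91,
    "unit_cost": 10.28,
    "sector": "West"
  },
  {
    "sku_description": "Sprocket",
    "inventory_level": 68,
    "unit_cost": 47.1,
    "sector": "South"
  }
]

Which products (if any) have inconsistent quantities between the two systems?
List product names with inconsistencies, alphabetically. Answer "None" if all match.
Gear, Sprocket

Schema mappings:
- "item_name" (warehouse_beta) = "sku_description" (warehouse_gamma) = product name
- "stock_count" (warehouse_beta) = "inventory_level" (warehouse_gamma) = quantity

Comparison:
  Gear: 116 vs 131 - MISMATCH
  Widget: 91 vs 91 - MATCH
  Sprocket: 82 vs 68 - MISMATCH

Products with inconsistencies: Gear, Sprocket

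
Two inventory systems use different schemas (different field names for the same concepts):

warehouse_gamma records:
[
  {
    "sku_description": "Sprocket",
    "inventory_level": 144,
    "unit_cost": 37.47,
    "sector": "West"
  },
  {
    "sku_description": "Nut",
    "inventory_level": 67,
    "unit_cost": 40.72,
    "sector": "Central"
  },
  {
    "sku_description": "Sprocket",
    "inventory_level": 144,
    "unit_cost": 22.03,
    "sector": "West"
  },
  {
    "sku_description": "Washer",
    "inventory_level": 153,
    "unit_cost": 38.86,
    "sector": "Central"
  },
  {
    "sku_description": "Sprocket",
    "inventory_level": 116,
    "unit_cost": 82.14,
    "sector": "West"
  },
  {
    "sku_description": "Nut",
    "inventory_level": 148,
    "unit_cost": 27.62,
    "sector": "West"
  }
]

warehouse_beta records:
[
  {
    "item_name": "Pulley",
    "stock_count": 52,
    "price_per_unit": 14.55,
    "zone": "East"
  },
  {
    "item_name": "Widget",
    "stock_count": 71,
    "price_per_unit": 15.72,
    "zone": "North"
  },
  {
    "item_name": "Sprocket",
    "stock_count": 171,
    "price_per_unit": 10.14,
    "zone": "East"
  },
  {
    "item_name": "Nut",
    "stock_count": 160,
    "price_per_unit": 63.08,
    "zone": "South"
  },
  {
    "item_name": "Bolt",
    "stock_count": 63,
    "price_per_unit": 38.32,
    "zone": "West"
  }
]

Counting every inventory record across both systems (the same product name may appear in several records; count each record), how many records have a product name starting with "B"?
1

Schema mapping: "sku_description" (warehouse_gamma) = "item_name" (warehouse_beta) = product name

Records with product name starting with "B" in warehouse_gamma: 0
Records with product name starting with "B" in warehouse_beta: 1

Total: 0 + 1 = 1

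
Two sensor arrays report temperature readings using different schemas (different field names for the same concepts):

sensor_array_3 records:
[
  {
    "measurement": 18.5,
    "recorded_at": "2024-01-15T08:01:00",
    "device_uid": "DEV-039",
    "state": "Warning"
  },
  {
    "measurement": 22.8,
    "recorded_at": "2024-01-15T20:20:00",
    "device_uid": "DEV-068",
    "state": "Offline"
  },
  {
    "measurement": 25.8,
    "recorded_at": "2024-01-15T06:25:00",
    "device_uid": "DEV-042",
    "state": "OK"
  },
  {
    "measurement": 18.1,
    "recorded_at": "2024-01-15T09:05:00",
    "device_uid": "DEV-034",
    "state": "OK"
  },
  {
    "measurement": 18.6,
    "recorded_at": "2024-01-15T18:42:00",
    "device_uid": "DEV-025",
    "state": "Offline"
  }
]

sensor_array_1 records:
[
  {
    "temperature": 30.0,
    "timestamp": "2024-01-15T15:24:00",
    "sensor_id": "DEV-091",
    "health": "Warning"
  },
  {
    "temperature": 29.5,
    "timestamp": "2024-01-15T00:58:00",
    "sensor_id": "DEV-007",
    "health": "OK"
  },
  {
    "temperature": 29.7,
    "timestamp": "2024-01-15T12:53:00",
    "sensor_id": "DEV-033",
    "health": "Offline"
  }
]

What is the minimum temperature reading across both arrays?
18.1

Schema mapping: "measurement" (sensor_array_3) = "temperature" (sensor_array_1) = temperature reading

Minimum in sensor_array_3: 18.1
Minimum in sensor_array_1: 29.5

Overall minimum: min(18.1, 29.5) = 18.1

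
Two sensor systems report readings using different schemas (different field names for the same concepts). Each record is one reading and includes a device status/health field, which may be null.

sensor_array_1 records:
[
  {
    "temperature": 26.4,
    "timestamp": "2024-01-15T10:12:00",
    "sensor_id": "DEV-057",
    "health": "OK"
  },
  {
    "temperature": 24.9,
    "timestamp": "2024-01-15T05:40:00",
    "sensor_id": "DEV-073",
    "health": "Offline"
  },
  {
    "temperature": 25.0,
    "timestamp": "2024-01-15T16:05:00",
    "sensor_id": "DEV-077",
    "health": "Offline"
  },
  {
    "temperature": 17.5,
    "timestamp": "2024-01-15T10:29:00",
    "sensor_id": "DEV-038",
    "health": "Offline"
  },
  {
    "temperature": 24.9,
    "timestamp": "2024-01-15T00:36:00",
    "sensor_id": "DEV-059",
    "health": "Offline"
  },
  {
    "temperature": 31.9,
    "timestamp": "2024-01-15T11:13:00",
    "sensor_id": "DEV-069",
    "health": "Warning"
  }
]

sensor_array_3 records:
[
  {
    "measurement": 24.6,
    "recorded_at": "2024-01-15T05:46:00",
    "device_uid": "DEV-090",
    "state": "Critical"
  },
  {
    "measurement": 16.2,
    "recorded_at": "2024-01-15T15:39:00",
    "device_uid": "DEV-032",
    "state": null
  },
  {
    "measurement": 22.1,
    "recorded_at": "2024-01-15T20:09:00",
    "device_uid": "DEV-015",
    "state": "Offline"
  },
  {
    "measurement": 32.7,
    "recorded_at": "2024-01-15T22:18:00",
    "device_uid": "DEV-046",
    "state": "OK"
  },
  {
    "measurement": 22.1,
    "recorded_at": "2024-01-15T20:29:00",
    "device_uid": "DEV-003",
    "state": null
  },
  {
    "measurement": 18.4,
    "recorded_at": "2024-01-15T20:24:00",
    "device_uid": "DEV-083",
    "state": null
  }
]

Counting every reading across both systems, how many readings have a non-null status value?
9

Schema mapping: "health" (sensor_array_1) = "state" (sensor_array_3) = status

Non-null in sensor_array_1: 6
Non-null in sensor_array_3: 3

Total non-null: 6 + 3 = 9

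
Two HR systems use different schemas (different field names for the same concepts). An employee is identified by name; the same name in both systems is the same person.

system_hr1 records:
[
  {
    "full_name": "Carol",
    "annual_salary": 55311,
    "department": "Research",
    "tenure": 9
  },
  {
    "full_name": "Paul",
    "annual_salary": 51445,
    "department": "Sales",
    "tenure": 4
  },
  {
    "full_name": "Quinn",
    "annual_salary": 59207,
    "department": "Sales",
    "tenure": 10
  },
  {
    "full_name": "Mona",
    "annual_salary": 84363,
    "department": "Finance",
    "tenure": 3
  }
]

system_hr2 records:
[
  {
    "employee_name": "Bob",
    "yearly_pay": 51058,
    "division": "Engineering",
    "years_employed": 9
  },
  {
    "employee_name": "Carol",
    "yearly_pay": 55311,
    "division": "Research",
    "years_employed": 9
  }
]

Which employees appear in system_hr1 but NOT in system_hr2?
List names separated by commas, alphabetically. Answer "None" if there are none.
Mona, Paul, Quinn

Schema mapping: "full_name" (system_hr1) = "employee_name" (system_hr2) = employee name

Names in system_hr1: ['Carol', 'Mona', 'Paul', 'Quinn']
Names in system_hr2: ['Bob', 'Carol']

In system_hr1 but not system_hr2: ['Mona', 'Paul', 'Quinn']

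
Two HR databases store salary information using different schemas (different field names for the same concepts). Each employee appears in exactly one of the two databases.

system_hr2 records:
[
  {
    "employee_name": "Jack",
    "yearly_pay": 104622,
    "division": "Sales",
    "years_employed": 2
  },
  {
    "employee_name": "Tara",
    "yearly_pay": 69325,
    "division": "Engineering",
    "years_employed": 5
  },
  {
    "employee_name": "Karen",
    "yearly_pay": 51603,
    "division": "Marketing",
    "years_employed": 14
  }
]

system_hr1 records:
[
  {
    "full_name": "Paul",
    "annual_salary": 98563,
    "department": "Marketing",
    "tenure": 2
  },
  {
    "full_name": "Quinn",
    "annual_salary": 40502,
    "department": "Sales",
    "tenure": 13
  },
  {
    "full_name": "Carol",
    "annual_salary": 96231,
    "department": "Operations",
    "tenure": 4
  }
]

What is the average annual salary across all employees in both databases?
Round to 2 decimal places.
76807.67

Schema mapping: "yearly_pay" (system_hr2) = "annual_salary" (system_hr1) = annual salary

All salaries: [104622, 69325, 51603, 98563, 40502, 96231]
Sum: 460846
Count: 6
Average: 460846 / 6 = 76807.67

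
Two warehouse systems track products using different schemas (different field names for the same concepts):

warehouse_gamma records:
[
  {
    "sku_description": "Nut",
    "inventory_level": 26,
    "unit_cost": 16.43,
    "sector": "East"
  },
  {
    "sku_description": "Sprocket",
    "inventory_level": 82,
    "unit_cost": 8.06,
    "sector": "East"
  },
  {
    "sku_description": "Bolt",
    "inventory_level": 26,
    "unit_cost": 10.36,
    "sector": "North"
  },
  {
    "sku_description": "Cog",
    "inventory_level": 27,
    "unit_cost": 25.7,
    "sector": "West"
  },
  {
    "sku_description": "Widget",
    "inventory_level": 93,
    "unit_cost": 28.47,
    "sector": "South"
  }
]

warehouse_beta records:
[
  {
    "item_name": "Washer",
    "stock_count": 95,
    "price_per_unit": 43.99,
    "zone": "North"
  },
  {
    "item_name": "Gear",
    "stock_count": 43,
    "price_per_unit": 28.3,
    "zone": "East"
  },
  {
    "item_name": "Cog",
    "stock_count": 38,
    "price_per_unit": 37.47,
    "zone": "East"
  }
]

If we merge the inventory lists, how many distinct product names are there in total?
7

Schema mapping: "sku_description" (warehouse_gamma) = "item_name" (warehouse_beta) = product name

Products in warehouse_gamma: ['Bolt', 'Cog', 'Nut', 'Sprocket', 'Widget']
Products in warehouse_beta: ['Cog', 'Gear', 'Washer']

Union (unique products): ['Bolt', 'Cog', 'Gear', 'Nut', 'Sprocket', 'Washer', 'Widget']
Count: 7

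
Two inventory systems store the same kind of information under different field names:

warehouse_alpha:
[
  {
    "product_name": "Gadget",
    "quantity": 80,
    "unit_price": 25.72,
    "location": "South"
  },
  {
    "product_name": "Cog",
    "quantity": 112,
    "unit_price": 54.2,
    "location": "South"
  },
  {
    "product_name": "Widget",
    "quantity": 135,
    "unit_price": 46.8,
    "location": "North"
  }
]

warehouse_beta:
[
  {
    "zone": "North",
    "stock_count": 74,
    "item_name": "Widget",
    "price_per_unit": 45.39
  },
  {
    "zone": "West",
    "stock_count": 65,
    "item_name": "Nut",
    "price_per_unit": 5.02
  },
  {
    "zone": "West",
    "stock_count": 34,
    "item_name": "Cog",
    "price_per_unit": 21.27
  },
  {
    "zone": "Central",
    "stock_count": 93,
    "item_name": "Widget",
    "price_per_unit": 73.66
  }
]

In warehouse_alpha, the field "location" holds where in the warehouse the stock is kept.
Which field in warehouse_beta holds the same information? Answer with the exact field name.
zone

In warehouse_alpha, "location" holds where in the warehouse the stock is kept.
The fields in warehouse_beta are: "zone", "stock_count", "item_name", "price_per_unit".
"zone" is the match: the name refers to the same concept and its values are area labels (e.g. 'Central', 'North').
The other fields ("stock_count", "item_name", "price_per_unit") hold different kinds of data.

So "location" in warehouse_alpha corresponds to "zone" in warehouse_beta.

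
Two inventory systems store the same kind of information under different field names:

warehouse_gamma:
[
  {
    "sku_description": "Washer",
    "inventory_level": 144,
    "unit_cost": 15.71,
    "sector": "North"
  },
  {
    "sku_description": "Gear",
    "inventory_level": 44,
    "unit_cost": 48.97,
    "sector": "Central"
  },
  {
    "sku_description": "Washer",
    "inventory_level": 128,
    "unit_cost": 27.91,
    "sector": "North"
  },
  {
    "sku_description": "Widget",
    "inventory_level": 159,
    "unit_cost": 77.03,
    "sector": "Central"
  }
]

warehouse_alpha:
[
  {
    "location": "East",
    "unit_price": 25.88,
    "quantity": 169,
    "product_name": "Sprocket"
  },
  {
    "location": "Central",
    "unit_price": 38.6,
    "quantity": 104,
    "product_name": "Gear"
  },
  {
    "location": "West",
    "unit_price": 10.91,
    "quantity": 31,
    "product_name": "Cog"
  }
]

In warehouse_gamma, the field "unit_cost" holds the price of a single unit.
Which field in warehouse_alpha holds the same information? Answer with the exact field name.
unit_price

In warehouse_gamma, "unit_cost" holds the price of a single unit.
The fields in warehouse_alpha are: "location", "unit_price", "quantity", "product_name".
"unit_price" is the match: the name refers to the same concept and its values are decimal currency amounts (e.g. 25.88, 38.6).
The other fields ("location", "quantity", "product_name") hold different kinds of data.

So "unit_cost" in warehouse_gamma corresponds to "unit_price" in warehouse_alpha.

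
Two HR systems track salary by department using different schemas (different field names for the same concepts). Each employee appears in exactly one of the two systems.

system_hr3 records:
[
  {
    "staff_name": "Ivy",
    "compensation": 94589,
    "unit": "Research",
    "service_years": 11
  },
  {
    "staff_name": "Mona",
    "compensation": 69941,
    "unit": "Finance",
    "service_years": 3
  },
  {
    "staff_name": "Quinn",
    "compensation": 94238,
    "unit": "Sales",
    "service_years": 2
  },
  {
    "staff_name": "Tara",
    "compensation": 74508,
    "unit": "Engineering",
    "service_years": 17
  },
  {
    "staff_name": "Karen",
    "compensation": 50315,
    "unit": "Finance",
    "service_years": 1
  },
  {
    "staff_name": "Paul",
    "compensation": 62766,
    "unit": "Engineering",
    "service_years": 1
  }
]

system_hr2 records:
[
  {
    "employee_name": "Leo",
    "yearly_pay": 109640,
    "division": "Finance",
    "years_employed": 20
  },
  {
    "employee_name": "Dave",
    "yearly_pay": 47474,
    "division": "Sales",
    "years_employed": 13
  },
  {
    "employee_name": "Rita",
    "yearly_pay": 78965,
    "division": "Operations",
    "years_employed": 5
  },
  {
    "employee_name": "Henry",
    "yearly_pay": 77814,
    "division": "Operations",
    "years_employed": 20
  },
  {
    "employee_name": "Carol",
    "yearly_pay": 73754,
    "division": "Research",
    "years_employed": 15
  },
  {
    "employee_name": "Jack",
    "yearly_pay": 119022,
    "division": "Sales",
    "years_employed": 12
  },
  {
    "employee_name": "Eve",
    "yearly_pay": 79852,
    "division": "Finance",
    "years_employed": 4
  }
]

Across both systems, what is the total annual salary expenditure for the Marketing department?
0

Schema mappings:
- "unit" (system_hr3) = "division" (system_hr2) = department
- "compensation" (system_hr3) = "yearly_pay" (system_hr2) = salary

Marketing salaries from system_hr3: 0
Marketing salaries from system_hr2: 0

Total: 0 + 0 = 0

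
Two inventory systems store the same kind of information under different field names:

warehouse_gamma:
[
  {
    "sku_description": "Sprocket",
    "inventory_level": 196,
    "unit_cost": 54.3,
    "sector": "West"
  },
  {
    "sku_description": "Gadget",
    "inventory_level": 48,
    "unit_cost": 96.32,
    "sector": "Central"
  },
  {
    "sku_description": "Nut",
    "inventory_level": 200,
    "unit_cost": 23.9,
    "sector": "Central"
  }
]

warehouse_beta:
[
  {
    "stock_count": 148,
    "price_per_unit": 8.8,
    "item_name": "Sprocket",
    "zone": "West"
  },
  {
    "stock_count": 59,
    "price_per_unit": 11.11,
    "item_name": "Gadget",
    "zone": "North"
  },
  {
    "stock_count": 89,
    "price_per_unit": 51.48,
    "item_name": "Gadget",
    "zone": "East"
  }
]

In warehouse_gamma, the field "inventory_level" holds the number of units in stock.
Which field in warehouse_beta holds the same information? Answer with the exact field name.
stock_count

In warehouse_gamma, "inventory_level" holds the number of units in stock.
The fields in warehouse_beta are: "stock_count", "price_per_unit", "item_name", "zone".
"stock_count" is the match: the name refers to the same concept and its values are whole-number counts (e.g. 148, 59).
The other fields ("price_per_unit", "item_name", "zone") hold different kinds of data.

So "inventory_level" in warehouse_gamma corresponds to "stock_count" in warehouse_beta.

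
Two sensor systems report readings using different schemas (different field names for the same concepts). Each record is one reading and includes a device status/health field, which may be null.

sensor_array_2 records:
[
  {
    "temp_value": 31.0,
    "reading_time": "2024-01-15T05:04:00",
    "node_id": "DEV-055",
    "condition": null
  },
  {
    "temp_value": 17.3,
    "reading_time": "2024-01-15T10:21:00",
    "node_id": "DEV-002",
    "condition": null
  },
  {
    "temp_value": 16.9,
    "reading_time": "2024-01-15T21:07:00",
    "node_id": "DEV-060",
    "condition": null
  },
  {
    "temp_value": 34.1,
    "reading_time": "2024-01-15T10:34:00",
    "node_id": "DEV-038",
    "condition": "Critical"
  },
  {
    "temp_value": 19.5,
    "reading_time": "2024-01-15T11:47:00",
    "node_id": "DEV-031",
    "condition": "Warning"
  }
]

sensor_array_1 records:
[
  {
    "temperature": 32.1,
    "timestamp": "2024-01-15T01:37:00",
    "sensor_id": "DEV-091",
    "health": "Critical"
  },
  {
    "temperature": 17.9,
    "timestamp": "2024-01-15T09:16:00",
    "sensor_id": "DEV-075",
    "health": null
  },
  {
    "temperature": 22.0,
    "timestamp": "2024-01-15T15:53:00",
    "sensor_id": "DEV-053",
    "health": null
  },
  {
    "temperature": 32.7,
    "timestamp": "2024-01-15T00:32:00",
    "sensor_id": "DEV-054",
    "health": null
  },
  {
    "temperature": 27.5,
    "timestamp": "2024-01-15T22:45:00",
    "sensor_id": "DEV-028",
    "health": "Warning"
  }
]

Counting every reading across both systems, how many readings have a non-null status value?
4

Schema mapping: "condition" (sensor_array_2) = "health" (sensor_array_1) = status

Non-null in sensor_array_2: 2
Non-null in sensor_array_1: 2

Total non-null: 2 + 2 = 4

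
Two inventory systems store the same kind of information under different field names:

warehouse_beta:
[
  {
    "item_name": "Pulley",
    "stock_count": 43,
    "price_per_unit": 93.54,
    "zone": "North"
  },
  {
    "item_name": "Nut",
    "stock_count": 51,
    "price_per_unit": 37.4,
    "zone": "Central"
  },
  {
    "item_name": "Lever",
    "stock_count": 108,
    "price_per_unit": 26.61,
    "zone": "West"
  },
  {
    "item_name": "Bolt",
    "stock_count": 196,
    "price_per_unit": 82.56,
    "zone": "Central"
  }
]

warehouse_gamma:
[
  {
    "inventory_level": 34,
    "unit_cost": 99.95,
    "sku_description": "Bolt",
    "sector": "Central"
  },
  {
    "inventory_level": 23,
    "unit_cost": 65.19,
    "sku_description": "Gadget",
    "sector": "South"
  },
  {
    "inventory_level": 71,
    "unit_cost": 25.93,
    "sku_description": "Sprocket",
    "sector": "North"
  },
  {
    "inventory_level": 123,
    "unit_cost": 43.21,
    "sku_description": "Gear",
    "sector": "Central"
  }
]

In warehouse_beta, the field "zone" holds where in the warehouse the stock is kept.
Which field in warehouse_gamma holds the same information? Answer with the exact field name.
sector

In warehouse_beta, "zone" holds where in the warehouse the stock is kept.
The fields in warehouse_gamma are: "inventory_level", "unit_cost", "sku_description", "sector".
"sector" is the match: the name refers to the same concept and its values are area labels (e.g. 'Central', 'North').
The other fields ("inventory_level", "unit_cost", "sku_description") hold different kinds of data.

So "zone" in warehouse_beta corresponds to "sector" in warehouse_gamma.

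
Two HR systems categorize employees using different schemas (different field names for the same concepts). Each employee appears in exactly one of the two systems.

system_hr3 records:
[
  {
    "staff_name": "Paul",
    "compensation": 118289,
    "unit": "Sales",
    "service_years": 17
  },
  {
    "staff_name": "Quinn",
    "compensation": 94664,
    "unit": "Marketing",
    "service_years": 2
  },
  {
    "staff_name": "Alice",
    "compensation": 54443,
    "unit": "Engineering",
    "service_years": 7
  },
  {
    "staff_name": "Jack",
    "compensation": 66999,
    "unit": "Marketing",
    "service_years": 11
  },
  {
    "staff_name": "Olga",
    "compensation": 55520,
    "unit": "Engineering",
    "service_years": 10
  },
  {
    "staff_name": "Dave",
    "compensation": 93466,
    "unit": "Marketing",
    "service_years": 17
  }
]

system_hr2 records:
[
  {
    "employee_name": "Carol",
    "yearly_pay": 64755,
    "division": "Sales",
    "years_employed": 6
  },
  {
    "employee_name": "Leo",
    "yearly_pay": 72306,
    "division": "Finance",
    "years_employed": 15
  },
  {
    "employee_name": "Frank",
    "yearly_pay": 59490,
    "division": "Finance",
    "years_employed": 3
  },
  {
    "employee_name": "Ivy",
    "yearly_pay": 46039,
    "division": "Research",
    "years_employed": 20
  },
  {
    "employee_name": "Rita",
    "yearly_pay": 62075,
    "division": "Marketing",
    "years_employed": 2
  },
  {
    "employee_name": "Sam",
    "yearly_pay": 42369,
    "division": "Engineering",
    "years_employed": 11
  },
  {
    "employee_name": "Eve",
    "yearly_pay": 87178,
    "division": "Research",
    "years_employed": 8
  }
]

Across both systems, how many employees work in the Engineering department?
3

Schema mapping: "unit" (system_hr3) = "division" (system_hr2) = department

Engineering employees in system_hr3: 2
Engineering employees in system_hr2: 1

Total in Engineering: 2 + 1 = 3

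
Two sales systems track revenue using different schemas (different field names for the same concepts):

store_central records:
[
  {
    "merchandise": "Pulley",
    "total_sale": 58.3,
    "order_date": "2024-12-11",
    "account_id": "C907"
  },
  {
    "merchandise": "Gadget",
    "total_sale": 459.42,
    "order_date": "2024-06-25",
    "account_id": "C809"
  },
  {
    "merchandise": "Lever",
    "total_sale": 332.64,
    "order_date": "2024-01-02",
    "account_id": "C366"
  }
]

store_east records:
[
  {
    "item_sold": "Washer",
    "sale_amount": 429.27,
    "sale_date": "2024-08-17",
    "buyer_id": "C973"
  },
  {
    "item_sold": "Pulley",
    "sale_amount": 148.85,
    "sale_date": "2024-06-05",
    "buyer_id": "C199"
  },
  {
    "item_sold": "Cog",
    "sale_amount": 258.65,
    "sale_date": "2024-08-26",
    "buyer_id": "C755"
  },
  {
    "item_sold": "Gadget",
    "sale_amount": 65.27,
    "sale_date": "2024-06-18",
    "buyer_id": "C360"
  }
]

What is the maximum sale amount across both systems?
459.42

Reconcile: "total_sale" (store_central) = "sale_amount" (store_east) = sale amount

Maximum in store_central: 459.42
Maximum in store_east: 429.27

Overall maximum: max(459.42, 429.27) = 459.42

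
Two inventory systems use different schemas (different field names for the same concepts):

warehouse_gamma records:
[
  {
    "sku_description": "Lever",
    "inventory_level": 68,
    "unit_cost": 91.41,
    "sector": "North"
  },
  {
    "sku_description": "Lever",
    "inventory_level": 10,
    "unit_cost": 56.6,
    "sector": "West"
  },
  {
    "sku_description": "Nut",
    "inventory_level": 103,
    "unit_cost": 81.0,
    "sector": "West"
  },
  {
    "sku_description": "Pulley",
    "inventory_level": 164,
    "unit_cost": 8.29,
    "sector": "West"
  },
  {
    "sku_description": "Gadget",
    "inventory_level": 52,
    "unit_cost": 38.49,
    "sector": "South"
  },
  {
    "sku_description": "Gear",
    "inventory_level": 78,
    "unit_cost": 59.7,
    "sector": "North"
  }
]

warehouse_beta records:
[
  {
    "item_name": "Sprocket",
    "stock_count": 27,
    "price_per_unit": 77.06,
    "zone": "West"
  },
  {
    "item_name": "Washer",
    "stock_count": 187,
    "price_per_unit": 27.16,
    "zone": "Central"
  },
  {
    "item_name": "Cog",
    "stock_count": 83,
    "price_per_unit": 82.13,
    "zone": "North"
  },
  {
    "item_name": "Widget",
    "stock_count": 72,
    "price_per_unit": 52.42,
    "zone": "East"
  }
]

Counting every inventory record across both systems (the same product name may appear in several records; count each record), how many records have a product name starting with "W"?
2

Schema mapping: "sku_description" (warehouse_gamma) = "item_name" (warehouse_beta) = product name

Records with product name starting with "W" in warehouse_gamma: 0
Records with product name starting with "W" in warehouse_beta: 2

Total: 0 + 2 = 2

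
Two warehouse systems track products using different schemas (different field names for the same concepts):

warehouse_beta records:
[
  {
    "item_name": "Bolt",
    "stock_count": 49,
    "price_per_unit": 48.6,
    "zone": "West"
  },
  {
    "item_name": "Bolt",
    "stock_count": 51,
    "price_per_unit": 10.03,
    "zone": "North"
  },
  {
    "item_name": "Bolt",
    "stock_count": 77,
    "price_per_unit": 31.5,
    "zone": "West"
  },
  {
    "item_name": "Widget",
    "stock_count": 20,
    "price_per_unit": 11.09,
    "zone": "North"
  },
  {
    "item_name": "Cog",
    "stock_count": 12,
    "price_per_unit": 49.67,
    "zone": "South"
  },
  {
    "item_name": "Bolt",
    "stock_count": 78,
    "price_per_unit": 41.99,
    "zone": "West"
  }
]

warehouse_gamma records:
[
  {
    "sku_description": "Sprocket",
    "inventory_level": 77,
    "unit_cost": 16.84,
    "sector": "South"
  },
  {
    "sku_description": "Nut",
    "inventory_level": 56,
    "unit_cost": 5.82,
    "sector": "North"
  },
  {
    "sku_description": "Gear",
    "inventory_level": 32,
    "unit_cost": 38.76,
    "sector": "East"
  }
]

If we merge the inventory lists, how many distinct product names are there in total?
6

Schema mapping: "item_name" (warehouse_beta) = "sku_description" (warehouse_gamma) = product name

Products in warehouse_beta: ['Bolt', 'Cog', 'Widget']
Products in warehouse_gamma: ['Gear', 'Nut', 'Sprocket']

Union (unique products): ['Bolt', 'Cog', 'Gear', 'Nut', 'Sprocket', 'Widget']
Count: 6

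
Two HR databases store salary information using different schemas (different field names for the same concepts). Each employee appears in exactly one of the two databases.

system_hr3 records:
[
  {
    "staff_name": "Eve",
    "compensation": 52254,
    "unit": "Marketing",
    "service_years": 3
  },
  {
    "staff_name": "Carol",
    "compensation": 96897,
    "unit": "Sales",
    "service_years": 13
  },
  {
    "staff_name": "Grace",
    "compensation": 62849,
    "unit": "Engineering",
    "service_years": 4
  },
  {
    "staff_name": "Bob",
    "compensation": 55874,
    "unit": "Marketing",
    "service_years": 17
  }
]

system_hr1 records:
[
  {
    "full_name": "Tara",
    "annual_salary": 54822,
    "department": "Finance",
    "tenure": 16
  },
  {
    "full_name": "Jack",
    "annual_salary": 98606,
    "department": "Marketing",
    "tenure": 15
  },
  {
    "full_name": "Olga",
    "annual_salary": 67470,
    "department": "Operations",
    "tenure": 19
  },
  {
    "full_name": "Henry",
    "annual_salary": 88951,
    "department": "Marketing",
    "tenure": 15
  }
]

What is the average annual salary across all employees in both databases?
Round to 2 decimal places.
72215.38

Schema mapping: "compensation" (system_hr3) = "annual_salary" (system_hr1) = annual salary

All salaries: [52254, 96897, 62849, 55874, 54822, 98606, 67470, 88951]
Sum: 577723
Count: 8
Average: 577723 / 8 = 72215.38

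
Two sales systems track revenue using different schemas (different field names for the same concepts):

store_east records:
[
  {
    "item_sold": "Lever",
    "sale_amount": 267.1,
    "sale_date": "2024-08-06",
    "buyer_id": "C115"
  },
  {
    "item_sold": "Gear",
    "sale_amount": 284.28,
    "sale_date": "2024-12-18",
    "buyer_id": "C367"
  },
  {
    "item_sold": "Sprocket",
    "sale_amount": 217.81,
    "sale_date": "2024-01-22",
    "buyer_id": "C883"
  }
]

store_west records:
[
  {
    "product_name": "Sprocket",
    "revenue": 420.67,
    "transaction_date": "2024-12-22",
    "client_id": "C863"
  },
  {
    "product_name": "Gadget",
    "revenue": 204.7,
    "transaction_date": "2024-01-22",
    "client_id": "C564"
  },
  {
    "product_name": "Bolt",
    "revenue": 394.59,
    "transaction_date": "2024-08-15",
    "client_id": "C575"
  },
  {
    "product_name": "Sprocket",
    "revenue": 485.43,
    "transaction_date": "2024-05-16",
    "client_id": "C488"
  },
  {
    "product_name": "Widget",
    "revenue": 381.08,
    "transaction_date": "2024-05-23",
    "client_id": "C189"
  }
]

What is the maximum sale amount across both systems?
485.43

Reconcile: "sale_amount" (store_east) = "revenue" (store_west) = sale amount

Maximum in store_east: 284.28
Maximum in store_west: 485.43

Overall maximum: max(284.28, 485.43) = 485.43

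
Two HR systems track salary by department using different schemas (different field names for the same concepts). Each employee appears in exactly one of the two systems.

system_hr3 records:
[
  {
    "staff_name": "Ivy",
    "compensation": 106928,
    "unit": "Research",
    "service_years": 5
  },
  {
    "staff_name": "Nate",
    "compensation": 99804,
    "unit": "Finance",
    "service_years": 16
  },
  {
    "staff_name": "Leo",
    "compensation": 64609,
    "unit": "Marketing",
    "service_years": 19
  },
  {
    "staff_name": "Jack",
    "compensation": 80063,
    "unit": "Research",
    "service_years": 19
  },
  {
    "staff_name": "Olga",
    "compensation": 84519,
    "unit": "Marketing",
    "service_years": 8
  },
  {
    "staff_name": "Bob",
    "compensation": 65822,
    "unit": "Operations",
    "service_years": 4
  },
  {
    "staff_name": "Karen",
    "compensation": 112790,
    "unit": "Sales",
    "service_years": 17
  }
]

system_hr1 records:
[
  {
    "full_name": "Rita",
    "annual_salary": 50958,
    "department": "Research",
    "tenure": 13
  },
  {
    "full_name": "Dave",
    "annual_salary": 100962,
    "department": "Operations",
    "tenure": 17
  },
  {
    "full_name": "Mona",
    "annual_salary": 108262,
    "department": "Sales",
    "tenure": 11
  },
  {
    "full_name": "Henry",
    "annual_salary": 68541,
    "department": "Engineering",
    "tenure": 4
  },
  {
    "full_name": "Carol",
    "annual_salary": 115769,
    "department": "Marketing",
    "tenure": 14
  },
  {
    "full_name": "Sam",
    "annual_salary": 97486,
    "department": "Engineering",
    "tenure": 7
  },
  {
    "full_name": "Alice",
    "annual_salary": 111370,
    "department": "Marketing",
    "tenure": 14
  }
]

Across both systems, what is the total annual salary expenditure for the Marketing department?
376267

Schema mappings:
- "unit" (system_hr3) = "department" (system_hr1) = department
- "compensation" (system_hr3) = "annual_salary" (system_hr1) = salary

Marketing salaries from system_hr3: 149128
Marketing salaries from system_hr1: 227139

Total: 149128 + 227139 = 376267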